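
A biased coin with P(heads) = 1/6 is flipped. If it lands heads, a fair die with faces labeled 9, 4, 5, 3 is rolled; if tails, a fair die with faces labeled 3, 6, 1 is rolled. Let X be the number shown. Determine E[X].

E[X | heads] = (9+4+5+3)/4 = 21/4.
E[X | tails] = (3+6+1)/3 = 10/3.
By the law of total expectation,
E[X] = (1/6)·(21/4) + (5/6)·(10/3) = 263/72.

263/72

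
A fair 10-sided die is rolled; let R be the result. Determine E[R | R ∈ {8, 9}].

17/2

P(R ∈ {8, 9}) = 1/5.
Σ over the event: 8·1/10 + 9·1/10 = 17/10.
E[R | R ∈ {8, 9}] = (17/10) / (1/5) = 17/2.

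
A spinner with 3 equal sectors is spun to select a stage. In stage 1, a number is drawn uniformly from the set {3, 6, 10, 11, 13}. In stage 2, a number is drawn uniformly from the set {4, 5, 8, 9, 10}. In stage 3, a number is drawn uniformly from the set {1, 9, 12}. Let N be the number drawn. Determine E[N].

E[N | stage 1] = (3+6+10+11+13)/5 = 43/5.
E[N | stage 2] = (4+5+8+9+10)/5 = 36/5.
E[N | stage 3] = (1+9+12)/3 = 22/3.
E[N] = (1/3)·(43/5) + (1/3)·(36/5) + (1/3)·(22/3) = 347/45.

347/45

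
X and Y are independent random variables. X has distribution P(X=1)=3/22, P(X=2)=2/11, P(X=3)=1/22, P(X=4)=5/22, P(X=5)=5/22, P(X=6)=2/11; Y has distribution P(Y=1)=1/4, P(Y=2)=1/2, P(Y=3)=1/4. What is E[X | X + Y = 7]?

P(X + Y = 7) = 19/88.
Summing X·P(x,y) over outcomes with X + Y = 7 gives 47/44.
E[X | X + Y = 7] = (47/44) / (19/88) = 94/19.

94/19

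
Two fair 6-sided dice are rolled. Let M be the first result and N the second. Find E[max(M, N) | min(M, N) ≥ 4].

49/9

P(min(M, N) ≥ 4) = 1/4.
Summing max(M,N)·P(x,y) over outcomes with min(M, N) ≥ 4 gives 49/36.
E[max(M, N) | min(M, N) ≥ 4] = (49/36) / (1/4) = 49/9.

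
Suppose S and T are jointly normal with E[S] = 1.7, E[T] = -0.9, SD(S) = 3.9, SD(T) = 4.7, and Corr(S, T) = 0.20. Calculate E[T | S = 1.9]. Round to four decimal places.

E[T | S=x] = μ_T + ρ(σ_T/σ_S)(x − μ_S) for jointly normal variables.
E[T | S=1.9] = -0.9 + (0.20)·(4.7/3.9)·(1.9 − (1.7)) = -0.9 + (0.24103)·(0.2) = -0.8518.

-0.8518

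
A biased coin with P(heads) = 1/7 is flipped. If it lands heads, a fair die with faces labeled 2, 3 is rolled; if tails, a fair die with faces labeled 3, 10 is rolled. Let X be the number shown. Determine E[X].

E[X | heads] = (2+3)/2 = 5/2.
E[X | tails] = (3+10)/2 = 13/2.
By the law of total expectation,
E[X] = (1/7)·(5/2) + (6/7)·(13/2) = 83/14.

83/14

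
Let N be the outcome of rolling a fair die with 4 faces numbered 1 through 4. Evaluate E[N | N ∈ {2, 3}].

5/2

P(N ∈ {2, 3}) = 1/2.
Σ over the event: 2·1/4 + 3·1/4 = 5/4.
E[N | N ∈ {2, 3}] = (5/4) / (1/2) = 5/2.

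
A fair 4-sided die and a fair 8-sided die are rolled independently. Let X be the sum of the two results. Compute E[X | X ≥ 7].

80/9

P(X ≥ 7) = 9/16.
Σ over the event: 7·1/8 + 8·1/8 + 9·1/8 + 10·3/32 + 11·1/16 + 12·1/32 = 5.
E[X | X ≥ 7] = (5) / (9/16) = 80/9.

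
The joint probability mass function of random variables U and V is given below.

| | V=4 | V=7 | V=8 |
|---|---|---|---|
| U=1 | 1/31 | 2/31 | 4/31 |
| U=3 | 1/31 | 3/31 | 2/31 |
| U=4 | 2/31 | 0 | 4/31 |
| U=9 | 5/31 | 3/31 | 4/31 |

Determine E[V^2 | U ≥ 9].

P(U ≥ 9) = 12/31.
Σ V^2·P over the event = 16·(5/31) + 49·(3/31) + 64·(4/31) = 483/31.
E[V^2 | U ≥ 9] = (483/31) / (12/31) = 161/4.

161/4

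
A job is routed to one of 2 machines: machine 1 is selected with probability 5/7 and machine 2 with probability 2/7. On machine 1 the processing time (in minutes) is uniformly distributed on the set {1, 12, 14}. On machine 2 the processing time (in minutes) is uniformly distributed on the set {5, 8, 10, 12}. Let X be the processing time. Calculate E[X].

125/14

E[X | machine 1] = (1+12+14)/3 = 9.
E[X | machine 2] = (5+8+10+12)/4 = 35/4.
E[X] = (5/7)·(9) + (2/7)·(35/4) = 125/14.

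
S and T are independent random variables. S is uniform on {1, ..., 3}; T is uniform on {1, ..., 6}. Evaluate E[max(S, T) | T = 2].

7/3

Outcomes with T = 2: (1,2), (2,2), (3,2), each with probability 1/18.
E[max(S, T) | T = 2] = (2 + 2 + 3) / 3 = 7/3.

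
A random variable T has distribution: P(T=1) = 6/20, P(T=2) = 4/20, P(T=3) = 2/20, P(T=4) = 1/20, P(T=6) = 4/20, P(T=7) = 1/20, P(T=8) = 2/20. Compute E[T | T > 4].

P(T > 4) = 7/20.
Σ over the event: 6·1/5 + 7·1/20 + 8·1/10 = 47/20.
E[T | T > 4] = (47/20) / (7/20) = 47/7.

47/7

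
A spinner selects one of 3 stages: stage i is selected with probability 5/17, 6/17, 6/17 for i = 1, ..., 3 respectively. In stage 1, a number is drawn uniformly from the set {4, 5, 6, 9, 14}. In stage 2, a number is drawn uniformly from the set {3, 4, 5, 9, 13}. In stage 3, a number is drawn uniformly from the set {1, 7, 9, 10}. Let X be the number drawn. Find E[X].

1193/170

E[X | stage 1] = (4+5+6+9+14)/5 = 38/5.
E[X | stage 2] = (3+4+5+9+13)/5 = 34/5.
E[X | stage 3] = (1+7+9+10)/4 = 27/4.
By the law of total expectation,
E[X] = (5/17)·(38/5) + (6/17)·(34/5) + (6/17)·(27/4) = 1193/170.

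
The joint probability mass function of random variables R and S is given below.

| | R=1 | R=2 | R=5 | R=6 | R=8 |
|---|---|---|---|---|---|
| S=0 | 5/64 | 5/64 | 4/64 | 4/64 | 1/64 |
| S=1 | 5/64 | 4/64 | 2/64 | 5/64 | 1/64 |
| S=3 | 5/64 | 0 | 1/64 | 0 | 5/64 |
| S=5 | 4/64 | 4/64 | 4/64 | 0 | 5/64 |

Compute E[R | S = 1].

61/17

P(S = 1) = 17/64.
Σ R·P over the event = 1·(5/64) + 2·(4/64) + 5·(2/64) + 6·(5/64) + 8·(1/64) = 61/64.
E[R | S = 1] = (61/64) / (17/64) = 61/17.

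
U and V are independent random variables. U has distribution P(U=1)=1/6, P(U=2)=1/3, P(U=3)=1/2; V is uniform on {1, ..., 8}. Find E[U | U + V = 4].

P(U + V = 4) = 1/8.
Summing U·P(x,y) over outcomes with U + V = 4 gives 7/24.
E[U | U + V = 4] = (7/24) / (1/8) = 7/3.

7/3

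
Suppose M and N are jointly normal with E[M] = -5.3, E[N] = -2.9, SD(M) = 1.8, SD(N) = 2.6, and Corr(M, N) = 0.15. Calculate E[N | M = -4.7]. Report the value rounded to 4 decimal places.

-2.7700

The regression of N on M has slope ρ·σ_N/σ_M and passes through (μ_M, μ_N).
E[N | M=-4.7] = -2.9 + (0.15)·(2.6/1.8)·(-4.7 − (-5.3)) = -2.9 + (0.21667)·(0.6) = -2.7700.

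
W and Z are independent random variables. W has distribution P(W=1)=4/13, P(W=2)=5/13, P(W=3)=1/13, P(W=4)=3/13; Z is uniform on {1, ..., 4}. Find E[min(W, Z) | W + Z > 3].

77/39

P(W + Z > 3) = 3/4.
Summing min(W,Z)·P(x,y) over outcomes with W + Z > 3 gives 77/52.
E[min(W, Z) | W + Z > 3] = (77/52) / (3/4) = 77/39.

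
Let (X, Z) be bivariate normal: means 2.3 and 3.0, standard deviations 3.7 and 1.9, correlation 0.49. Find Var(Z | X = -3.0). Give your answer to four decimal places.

The conditional variance in a bivariate normal is σ_Z²(1 − ρ²), independent of x.
Var(Z | X=-3.0) = (1.9)²·(1 − (0.49)²) = 3.61·0.7599 = 2.7432.

2.7432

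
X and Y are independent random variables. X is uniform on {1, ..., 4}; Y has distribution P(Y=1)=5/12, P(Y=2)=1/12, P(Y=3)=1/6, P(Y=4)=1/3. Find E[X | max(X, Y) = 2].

P(max(X, Y) = 2) = 7/48.
Summing X·P(x,y) over outcomes with max(X, Y) = 2 gives 13/48.
E[X | max(X, Y) = 2] = (13/48) / (7/48) = 13/7.

13/7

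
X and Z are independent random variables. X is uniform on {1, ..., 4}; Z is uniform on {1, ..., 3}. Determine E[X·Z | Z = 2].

5

P(Z = 2) = 1/3.
Summing XZ·P(x,y) over outcomes with Z = 2 gives 5/3.
E[X·Z | Z = 2] = (5/3) / (1/3) = 5.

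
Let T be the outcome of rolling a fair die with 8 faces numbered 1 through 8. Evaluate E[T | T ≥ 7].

15/2

Given T ≥ 7, T is equally likely to be any of {7, 8}.
E[T | T ≥ 7] = (7 + 8) / 2 = 15/2.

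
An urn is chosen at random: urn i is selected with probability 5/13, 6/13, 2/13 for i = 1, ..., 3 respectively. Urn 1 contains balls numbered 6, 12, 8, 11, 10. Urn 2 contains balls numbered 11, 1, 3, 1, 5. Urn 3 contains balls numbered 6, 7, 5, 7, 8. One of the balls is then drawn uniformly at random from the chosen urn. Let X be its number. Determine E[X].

E[X | urn 1] = (6+12+8+11+10)/5 = 47/5.
E[X | urn 2] = (11+1+3+1+5)/5 = 21/5.
E[X | urn 3] = (6+7+5+7+8)/5 = 33/5.
E[X] = (5/13)·(47/5) + (6/13)·(21/5) + (2/13)·(33/5) = 427/65.

427/65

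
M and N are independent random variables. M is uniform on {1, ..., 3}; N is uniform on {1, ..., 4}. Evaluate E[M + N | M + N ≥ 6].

Outcomes with M + N ≥ 6: (2,4), (3,3), (3,4), each with probability 1/12.
E[M + N | M + N ≥ 6] = (6 + 6 + 7) / 3 = 19/3.

19/3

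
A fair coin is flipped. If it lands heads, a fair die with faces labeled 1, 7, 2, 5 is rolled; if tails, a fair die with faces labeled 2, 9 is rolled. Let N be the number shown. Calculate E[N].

37/8

E[N | heads] = (1+7+2+5)/4 = 15/4.
E[N | tails] = (2+9)/2 = 11/2.
By the law of total expectation,
E[N] = (1/2)·(15/4) + (1/2)·(11/2) = 37/8.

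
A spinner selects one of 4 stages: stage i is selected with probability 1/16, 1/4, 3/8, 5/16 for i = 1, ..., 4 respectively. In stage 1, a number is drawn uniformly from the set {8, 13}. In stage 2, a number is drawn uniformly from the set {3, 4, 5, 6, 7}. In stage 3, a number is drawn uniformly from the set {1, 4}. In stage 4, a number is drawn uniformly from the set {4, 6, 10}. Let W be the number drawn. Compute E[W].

E[W | stage 1] = (8+13)/2 = 21/2.
E[W | stage 2] = (3+4+5+6+7)/5 = 5.
E[W | stage 3] = (1+4)/2 = 5/2.
E[W | stage 4] = (4+6+10)/3 = 20/3.
By the law of total expectation,
E[W] = (1/16)·(21/2) + (1/4)·(5) + (3/8)·(5/2) + (5/16)·(20/3) = 473/96.

473/96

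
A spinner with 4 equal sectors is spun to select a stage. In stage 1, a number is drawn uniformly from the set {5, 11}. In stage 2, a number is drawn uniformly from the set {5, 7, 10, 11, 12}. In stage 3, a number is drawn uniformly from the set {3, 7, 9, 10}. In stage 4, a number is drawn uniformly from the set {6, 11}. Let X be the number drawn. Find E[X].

131/16

E[X | stage 1] = (5+11)/2 = 8.
E[X | stage 2] = (5+7+10+11+12)/5 = 9.
E[X | stage 3] = (3+7+9+10)/4 = 29/4.
E[X | stage 4] = (6+11)/2 = 17/2.
By the law of total expectation,
E[X] = (1/4)·(8) + (1/4)·(9) + (1/4)·(29/4) + (1/4)·(17/2) = 131/16.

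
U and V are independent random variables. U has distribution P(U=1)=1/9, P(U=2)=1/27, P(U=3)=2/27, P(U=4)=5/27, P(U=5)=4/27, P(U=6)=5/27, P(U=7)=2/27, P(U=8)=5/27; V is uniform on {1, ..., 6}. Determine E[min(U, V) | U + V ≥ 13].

P(U + V ≥ 13) = 2/27.
Summing min(U,V)·P(x,y) over outcomes with U + V ≥ 13 gives 67/162.
E[min(U, V) | U + V ≥ 13] = (67/162) / (2/27) = 67/12.

67/12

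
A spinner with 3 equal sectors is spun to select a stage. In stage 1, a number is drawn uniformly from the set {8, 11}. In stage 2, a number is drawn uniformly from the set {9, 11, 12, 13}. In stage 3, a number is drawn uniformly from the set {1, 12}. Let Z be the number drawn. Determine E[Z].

109/12

E[Z | stage 1] = (8+11)/2 = 19/2.
E[Z | stage 2] = (9+11+12+13)/4 = 45/4.
E[Z | stage 3] = (1+12)/2 = 13/2.
E[Z] = (1/3)·(19/2) + (1/3)·(45/4) + (1/3)·(13/2) = 109/12.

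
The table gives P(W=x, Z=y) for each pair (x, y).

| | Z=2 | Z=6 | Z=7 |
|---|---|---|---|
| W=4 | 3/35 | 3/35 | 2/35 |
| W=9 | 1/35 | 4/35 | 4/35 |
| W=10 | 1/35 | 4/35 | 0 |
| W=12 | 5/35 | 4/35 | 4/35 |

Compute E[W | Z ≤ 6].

227/25

P(Z ≤ 6) = 5/7.
Σ W·P over the event = 4·(3/35) + 4·(3/35) + 9·(1/35) + 9·(4/35) + 10·(1/35) + 10·(4/35) + 12·(5/35) + 12·(4/35) = 227/35.
E[W | Z ≤ 6] = (227/35) / (5/7) = 227/25.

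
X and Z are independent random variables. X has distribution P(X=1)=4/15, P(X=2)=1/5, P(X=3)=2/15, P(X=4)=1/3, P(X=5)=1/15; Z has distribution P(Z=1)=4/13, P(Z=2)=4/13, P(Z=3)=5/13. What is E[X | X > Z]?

P(X > Z) = 106/195.
Summing X·P(x,y) over outcomes with X > Z gives 397/195.
E[X | X > Z] = (397/195) / (106/195) = 397/106.

397/106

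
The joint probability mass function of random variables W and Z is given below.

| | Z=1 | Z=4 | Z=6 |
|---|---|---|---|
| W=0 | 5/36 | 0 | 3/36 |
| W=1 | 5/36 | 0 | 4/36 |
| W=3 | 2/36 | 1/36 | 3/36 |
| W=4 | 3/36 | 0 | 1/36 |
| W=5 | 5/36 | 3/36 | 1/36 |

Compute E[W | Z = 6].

11/6

P(Z = 6) = 1/3.
Σ W·P over the event = 0·(3/36) + 1·(4/36) + 3·(3/36) + 4·(1/36) + 5·(1/36) = 11/18.
E[W | Z = 6] = (11/18) / (1/3) = 11/6.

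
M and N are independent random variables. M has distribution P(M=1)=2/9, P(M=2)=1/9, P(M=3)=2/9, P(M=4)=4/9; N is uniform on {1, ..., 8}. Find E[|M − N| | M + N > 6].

P(M + N > 6) = 11/18.
Summing |M−N|·P(x,y) over outcomes with M + N > 6 gives 16/9.
E[|M − N| | M + N > 6] = (16/9) / (11/18) = 32/11.

32/11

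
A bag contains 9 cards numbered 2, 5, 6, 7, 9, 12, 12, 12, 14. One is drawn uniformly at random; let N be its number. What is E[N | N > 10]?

25/2

P(N > 10) = 4/9.
Σ over the event: 12·1/3 + 14·1/9 = 50/9.
E[N | N > 10] = (50/9) / (4/9) = 25/2.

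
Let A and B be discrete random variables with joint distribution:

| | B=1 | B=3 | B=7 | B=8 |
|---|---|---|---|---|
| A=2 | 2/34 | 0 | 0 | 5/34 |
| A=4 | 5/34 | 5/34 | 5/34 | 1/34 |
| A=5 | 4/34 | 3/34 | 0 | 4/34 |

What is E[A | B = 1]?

4

P(B = 1) = 11/34.
Summing A·P(A=x,B=y) over the conditioning event gives 22/17.
E[A | B = 1] = (22/17) / (11/34) = 4.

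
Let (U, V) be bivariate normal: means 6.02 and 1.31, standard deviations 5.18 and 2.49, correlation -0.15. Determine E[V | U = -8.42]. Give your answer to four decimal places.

2.3512

E[V | U=x] = μ_V + ρ(σ_V/σ_U)(x − μ_U) for jointly normal variables.
E[V | U=-8.42] = 1.31 + (-0.15)·(2.49/5.18)·(-8.42 − (6.02)) = 1.31 + (-0.072104)·(-14.44) = 2.3512.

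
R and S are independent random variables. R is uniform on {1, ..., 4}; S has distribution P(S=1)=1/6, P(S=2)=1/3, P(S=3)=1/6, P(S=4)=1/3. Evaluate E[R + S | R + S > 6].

P(R + S > 6) = 5/24.
Summing (R+S)·P(x,y) over outcomes with R + S > 6 gives 37/24.
E[R + S | R + S > 6] = (37/24) / (5/24) = 37/5.

37/5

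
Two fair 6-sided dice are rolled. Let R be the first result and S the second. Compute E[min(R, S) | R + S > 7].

19/5

P(R + S > 7) = 5/12.
Summing min(R,S)·P(x,y) over outcomes with R + S > 7 gives 19/12.
E[min(R, S) | R + S > 7] = (19/12) / (5/12) = 19/5.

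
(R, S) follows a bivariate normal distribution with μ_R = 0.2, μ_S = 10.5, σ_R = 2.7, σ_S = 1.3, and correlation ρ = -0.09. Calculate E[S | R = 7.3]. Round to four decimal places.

10.1923

The regression of S on R has slope ρ·σ_S/σ_R and passes through (μ_R, μ_S).
E[S | R=7.3] = 10.5 + (-0.09)·(1.3/2.7)·(7.3 − (0.2)) = 10.5 + (-0.043333)·(7.1) = 10.1923.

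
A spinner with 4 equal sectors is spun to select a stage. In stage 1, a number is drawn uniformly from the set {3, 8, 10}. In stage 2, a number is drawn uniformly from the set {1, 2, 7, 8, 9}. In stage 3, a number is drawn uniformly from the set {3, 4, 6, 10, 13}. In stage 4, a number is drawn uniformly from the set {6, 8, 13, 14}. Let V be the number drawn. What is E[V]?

E[V | stage 1] = (3+8+10)/3 = 7.
E[V | stage 2] = (1+2+7+8+9)/5 = 27/5.
E[V | stage 3] = (3+4+6+10+13)/5 = 36/5.
E[V | stage 4] = (6+8+13+14)/4 = 41/4.
By the law of total expectation,
E[V] = (1/4)·(7) + (1/4)·(27/5) + (1/4)·(36/5) + (1/4)·(41/4) = 597/80.

597/80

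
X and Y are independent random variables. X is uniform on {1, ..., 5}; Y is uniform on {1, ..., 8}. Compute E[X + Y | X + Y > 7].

39/4

P(X + Y > 7) = 1/2.
Summing (X+Y)·P(x,y) over outcomes with X + Y > 7 gives 39/8.
E[X + Y | X + Y > 7] = (39/8) / (1/2) = 39/4.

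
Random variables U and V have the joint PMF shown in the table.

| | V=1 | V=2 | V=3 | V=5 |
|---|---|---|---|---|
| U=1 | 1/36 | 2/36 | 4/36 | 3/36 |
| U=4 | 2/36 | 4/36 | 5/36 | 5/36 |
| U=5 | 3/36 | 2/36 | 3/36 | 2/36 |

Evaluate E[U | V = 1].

P(V = 1) = 1/6.
Σ U·P over the event = 1·(1/36) + 4·(2/36) + 5·(3/36) = 2/3.
E[U | V = 1] = (2/3) / (1/6) = 4.

4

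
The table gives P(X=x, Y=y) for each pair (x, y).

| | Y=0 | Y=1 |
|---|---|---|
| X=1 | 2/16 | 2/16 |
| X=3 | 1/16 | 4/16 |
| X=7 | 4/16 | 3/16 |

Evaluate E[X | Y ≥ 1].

P(Y ≥ 1) = 9/16.
Σ X·P over the event = 1·(2/16) + 3·(4/16) + 7·(3/16) = 35/16.
E[X | Y ≥ 1] = (35/16) / (9/16) = 35/9.

35/9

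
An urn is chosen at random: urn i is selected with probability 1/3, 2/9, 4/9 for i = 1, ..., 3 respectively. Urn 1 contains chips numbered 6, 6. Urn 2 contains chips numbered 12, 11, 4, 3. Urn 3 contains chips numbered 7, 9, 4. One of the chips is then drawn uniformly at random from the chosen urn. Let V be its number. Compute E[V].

E[V | urn 1] = (6+6)/2 = 6.
E[V | urn 2] = (12+11+4+3)/4 = 15/2.
E[V | urn 3] = (7+9+4)/3 = 20/3.
E[V] = (1/3)·(6) + (2/9)·(15/2) + (4/9)·(20/3) = 179/27.

179/27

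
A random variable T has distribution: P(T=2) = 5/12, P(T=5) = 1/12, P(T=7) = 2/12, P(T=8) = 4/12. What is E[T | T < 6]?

5/2

P(T < 6) = 1/2.
Σ over the event: 2·5/12 + 5·1/12 = 5/4.
E[T | T < 6] = (5/4) / (1/2) = 5/2.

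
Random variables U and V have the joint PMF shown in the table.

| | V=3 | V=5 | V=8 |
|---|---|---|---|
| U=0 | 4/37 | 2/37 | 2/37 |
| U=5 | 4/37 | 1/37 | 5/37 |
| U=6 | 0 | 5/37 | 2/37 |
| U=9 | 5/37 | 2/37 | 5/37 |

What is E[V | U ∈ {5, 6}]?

98/17

P(U ∈ {5, 6}) = 17/37.
Summing V·P(U=x,V=y) over the conditioning event gives 98/37.
E[V | U ∈ {5, 6}] = (98/37) / (17/37) = 98/17.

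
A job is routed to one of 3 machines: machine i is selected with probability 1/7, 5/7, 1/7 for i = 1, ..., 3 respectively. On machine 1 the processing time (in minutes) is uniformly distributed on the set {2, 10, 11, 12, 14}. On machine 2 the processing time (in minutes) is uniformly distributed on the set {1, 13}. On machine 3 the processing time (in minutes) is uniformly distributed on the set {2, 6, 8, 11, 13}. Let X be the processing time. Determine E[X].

E[X | machine 1] = (2+10+11+12+14)/5 = 49/5.
E[X | machine 2] = (1+13)/2 = 7.
E[X | machine 3] = (2+6+8+11+13)/5 = 8.
E[X] = (1/7)·(49/5) + (5/7)·(7) + (1/7)·(8) = 264/35.

264/35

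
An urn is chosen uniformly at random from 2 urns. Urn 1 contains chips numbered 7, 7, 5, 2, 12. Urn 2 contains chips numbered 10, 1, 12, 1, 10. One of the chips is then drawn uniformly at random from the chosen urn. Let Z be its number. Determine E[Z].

67/10

E[Z | urn 1] = (7+7+5+2+12)/5 = 33/5.
E[Z | urn 2] = (10+1+12+1+10)/5 = 34/5.
E[Z] = (1/2)·(33/5) + (1/2)·(34/5) = 67/10.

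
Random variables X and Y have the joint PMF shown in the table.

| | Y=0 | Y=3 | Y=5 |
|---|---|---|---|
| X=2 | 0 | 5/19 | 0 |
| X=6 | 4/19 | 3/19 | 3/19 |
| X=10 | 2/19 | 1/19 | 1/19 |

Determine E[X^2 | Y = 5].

P(Y = 5) = 4/19.
Summing X^2·P(X=x,Y=y) over the conditioning event gives 208/19.
E[X^2 | Y = 5] = (208/19) / (4/19) = 52.

52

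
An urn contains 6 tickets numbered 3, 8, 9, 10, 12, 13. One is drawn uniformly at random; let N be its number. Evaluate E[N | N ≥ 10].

P(N ≥ 10) = 1/2.
Σ over the event: 10·1/6 + 12·1/6 + 13·1/6 = 35/6.
E[N | N ≥ 10] = (35/6) / (1/2) = 35/3.

35/3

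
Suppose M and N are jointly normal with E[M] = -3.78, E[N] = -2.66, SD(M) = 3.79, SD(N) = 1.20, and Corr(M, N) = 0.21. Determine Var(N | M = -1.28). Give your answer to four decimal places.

Var(N | M=x) = (1 − ρ²)·σ_N².
Var(N | M=-1.28) = (1.20)²·(1 − (0.21)²) = 1.44·0.9559 = 1.3765.

1.3765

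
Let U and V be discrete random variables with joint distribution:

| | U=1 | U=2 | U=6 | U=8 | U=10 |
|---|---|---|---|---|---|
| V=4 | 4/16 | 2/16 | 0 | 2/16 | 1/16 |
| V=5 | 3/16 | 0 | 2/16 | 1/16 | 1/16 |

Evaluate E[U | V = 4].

34/9

P(V = 4) = 9/16.
Σ U·P over the event = 1·(4/16) + 2·(2/16) + 8·(2/16) + 10·(1/16) = 17/8.
E[U | V = 4] = (17/8) / (9/16) = 34/9.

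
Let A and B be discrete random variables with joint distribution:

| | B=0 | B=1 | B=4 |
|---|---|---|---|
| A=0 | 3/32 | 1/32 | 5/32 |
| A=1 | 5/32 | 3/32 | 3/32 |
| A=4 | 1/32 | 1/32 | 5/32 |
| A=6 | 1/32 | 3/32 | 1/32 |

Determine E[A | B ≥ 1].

P(B ≥ 1) = 11/16.
Σ A·P over the event = 0·(1/32) + 0·(5/32) + 1·(3/32) + 1·(3/32) + 4·(1/32) + 4·(5/32) + 6·(3/32) + 6·(1/32) = 27/16.
E[A | B ≥ 1] = (27/16) / (11/16) = 27/11.

27/11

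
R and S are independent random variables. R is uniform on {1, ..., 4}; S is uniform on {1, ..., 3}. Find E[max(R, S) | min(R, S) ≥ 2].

Outcomes with min(R, S) ≥ 2: (2,2), (2,3), (3,2), (3,3), (4,2), (4,3), each with probability 1/12.
E[max(R, S) | min(R, S) ≥ 2] = (2 + 3 + 3 + 3 + 4 + 4) / 6 = 19/6.

19/6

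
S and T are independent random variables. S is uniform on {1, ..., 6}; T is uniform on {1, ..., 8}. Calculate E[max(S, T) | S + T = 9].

37/6

Outcomes with S + T = 9: (1,8), (2,7), (3,6), (4,5), (5,4), (6,3), each with probability 1/48.
E[max(S, T) | S + T = 9] = (8 + 7 + 6 + 5 + 5 + 6) / 6 = 37/6.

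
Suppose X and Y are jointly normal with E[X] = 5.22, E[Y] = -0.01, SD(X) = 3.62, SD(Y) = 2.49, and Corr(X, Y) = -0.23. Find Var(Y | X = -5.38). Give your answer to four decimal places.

5.8721

For a bivariate normal, Var(Y | X=x) = σ_Y²(1 − ρ²).
Var(Y | X=-5.38) = (2.49)²·(1 − (-0.23)²) = 6.2001·0.9471 = 5.8721.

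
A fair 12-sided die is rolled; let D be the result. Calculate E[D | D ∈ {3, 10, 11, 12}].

P(D ∈ {3, 10, 11, 12}) = 1/3.
Σ over the event: 3·1/12 + 10·1/12 + 11·1/12 + 12·1/12 = 3.
E[D | D ∈ {3, 10, 11, 12}] = (3) / (1/3) = 9.

9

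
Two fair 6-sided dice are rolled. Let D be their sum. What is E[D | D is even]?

7

P(D is even) = 1/2.
Σ over the event: 2·1/36 + 4·1/12 + 6·5/36 + 8·5/36 + 10·1/12 + 12·1/36 = 7/2.
E[D | D is even] = (7/2) / (1/2) = 7.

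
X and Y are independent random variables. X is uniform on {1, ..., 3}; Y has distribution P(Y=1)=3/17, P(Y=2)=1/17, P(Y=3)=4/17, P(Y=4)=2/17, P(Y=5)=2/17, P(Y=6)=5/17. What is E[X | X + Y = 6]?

P(X + Y = 6) = 8/51.
Summing X·P(x,y) over outcomes with X + Y = 6 gives 6/17.
E[X | X + Y = 6] = (6/17) / (8/51) = 9/4.

9/4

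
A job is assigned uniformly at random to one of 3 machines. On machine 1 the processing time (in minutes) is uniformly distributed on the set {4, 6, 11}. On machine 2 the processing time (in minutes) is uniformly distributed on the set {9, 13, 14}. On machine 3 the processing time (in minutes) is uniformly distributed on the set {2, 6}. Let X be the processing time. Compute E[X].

23/3

E[X | machine 1] = (4+6+11)/3 = 7.
E[X | machine 2] = (9+13+14)/3 = 12.
E[X | machine 3] = (2+6)/2 = 4.
By the law of total expectation,
E[X] = (1/3)·(7) + (1/3)·(12) + (1/3)·(4) = 23/3.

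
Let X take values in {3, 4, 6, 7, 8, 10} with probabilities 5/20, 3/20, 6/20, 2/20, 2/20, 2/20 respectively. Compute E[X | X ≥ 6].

43/6

P(X ≥ 6) = 3/5.
Σ over the event: 6·3/10 + 7·1/10 + 8·1/10 + 10·1/10 = 43/10.
E[X | X ≥ 6] = (43/10) / (3/5) = 43/6.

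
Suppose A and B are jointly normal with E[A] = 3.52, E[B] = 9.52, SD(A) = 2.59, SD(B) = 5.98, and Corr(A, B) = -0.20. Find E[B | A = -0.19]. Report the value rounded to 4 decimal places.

The regression of B on A has slope ρ·σ_B/σ_A and passes through (μ_A, μ_B).
E[B | A=-0.19] = 9.52 + (-0.20)·(5.98/2.59)·(-0.19 − (3.52)) = 9.52 + (-0.46178)·(-3.71) = 11.2332.

11.2332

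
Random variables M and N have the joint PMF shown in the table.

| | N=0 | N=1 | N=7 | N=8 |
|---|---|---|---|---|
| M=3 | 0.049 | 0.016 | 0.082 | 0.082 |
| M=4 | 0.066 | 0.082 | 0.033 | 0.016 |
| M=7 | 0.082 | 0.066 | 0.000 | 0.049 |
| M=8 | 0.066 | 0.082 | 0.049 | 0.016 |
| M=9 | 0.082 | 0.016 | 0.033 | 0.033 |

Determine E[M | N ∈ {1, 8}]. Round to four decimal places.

P(N ∈ {1, 8}) = 0.458.
Summing M·P(M=x,N=y) over the conditioning event gives 2.716.
E[M | N ∈ {1, 8}] = (2.716) / (0.458) = 5.9301.

5.9301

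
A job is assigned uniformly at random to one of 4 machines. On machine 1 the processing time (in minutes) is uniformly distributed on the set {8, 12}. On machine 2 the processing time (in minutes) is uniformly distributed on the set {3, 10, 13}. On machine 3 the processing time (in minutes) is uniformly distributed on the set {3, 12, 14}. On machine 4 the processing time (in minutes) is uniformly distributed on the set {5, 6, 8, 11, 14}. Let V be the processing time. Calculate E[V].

E[V | machine 1] = (8+12)/2 = 10.
E[V | machine 2] = (3+10+13)/3 = 26/3.
E[V | machine 3] = (3+12+14)/3 = 29/3.
E[V | machine 4] = (5+6+8+11+14)/5 = 44/5.
By the law of total expectation,
E[V] = (1/4)·(10) + (1/4)·(26/3) + (1/4)·(29/3) + (1/4)·(44/5) = 557/60.

557/60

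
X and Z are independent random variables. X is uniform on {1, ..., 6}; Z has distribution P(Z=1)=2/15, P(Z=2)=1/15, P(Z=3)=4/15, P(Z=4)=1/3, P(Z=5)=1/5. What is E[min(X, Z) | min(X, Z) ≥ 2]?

16/5

P(min(X, Z) ≥ 2) = 13/18.
Summing min(X,Z)·P(x,y) over outcomes with min(X, Z) ≥ 2 gives 104/45.
E[min(X, Z) | min(X, Z) ≥ 2] = (104/45) / (13/18) = 16/5.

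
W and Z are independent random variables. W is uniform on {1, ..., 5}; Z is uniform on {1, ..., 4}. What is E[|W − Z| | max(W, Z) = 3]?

6/5

Outcomes with max(W, Z) = 3: (1,3), (2,3), (3,1), (3,2), (3,3), each with probability 1/20.
E[|W − Z| | max(W, Z) = 3] = (2 + 1 + 2 + 1 + 0) / 5 = 6/5.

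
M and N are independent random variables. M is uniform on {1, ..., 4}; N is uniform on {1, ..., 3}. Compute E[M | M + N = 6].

7/2

P(M + N = 6) = 1/6.
Summing M·P(x,y) over outcomes with M + N = 6 gives 7/12.
E[M | M + N = 6] = (7/12) / (1/6) = 7/2.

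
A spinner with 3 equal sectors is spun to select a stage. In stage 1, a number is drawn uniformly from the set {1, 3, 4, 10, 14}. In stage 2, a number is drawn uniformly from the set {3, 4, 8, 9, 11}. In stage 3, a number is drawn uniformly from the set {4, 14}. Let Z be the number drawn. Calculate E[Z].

E[Z | stage 1] = (1+3+4+10+14)/5 = 32/5.
E[Z | stage 2] = (3+4+8+9+11)/5 = 7.
E[Z | stage 3] = (4+14)/2 = 9.
E[Z] = (1/3)·(32/5) + (1/3)·(7) + (1/3)·(9) = 112/15.

112/15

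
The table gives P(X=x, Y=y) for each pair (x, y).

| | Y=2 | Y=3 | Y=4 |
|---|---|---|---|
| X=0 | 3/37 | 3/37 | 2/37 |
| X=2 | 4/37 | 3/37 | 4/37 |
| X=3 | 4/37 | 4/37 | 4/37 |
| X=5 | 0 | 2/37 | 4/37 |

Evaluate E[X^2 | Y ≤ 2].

P(Y ≤ 2) = 11/37.
Σ X^2·P over the event = 0·(3/37) + 4·(4/37) + 9·(4/37) = 52/37.
E[X^2 | Y ≤ 2] = (52/37) / (11/37) = 52/11.

52/11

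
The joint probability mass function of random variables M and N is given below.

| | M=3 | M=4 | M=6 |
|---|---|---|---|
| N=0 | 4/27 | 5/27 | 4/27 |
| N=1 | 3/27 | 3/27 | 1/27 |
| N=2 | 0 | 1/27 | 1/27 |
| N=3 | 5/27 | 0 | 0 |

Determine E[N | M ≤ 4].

23/21

P(M ≤ 4) = 7/9.
Σ N·P over the event = 0·(4/27) + 1·(3/27) + 3·(5/27) + 0·(5/27) + 1·(3/27) + 2·(1/27) = 23/27.
E[N | M ≤ 4] = (23/27) / (7/9) = 23/21.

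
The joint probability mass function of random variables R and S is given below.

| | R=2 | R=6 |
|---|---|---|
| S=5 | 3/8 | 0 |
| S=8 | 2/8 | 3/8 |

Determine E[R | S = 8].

P(S = 8) = 5/8.
Σ R·P over the event = 2·(2/8) + 6·(3/8) = 11/4.
E[R | S = 8] = (11/4) / (5/8) = 22/5.

22/5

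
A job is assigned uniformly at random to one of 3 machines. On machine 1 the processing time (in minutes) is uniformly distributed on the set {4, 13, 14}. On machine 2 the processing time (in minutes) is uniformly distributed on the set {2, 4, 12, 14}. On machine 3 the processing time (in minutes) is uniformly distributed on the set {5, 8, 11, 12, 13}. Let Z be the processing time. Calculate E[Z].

422/45

E[Z | machine 1] = (4+13+14)/3 = 31/3.
E[Z | machine 2] = (2+4+12+14)/4 = 8.
E[Z | machine 3] = (5+8+11+12+13)/5 = 49/5.
E[Z] = (1/3)·(31/3) + (1/3)·(8) + (1/3)·(49/5) = 422/45.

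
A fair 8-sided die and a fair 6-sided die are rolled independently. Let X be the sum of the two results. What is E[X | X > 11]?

38/3

P(X > 11) = 1/8.
Σ over the event: 12·1/16 + 13·1/24 + 14·1/48 = 19/12.
E[X | X > 11] = (19/12) / (1/8) = 38/3.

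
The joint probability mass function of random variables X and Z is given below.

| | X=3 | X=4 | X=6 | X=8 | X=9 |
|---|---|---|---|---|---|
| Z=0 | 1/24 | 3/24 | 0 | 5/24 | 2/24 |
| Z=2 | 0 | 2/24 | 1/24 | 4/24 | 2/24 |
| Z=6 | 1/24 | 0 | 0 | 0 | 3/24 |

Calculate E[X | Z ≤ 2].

137/20

P(Z ≤ 2) = 5/6.
Σ X·P over the event = 3·(1/24) + 4·(3/24) + 4·(2/24) + 6·(1/24) + 8·(5/24) + 8·(4/24) + 9·(2/24) + 9·(2/24) = 137/24.
E[X | Z ≤ 2] = (137/24) / (5/6) = 137/20.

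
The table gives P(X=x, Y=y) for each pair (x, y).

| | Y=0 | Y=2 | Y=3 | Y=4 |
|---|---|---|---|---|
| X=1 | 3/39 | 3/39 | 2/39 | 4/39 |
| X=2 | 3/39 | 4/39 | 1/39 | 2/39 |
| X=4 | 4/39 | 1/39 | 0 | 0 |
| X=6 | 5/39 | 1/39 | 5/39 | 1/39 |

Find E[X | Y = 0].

P(Y = 0) = 5/13.
Summing X·P(X=x,Y=y) over the conditioning event gives 55/39.
E[X | Y = 0] = (55/39) / (5/13) = 11/3.

11/3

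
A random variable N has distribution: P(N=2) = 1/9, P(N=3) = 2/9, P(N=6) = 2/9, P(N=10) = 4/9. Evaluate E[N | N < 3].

P(N < 3) = 1/9.
Σ over the event: 2·1/9 = 2/9.
E[N | N < 3] = (2/9) / (1/9) = 2.

2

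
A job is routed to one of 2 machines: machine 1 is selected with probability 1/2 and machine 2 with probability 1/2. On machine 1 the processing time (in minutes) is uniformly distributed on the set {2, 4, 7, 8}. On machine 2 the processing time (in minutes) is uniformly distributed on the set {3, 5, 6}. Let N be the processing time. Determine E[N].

119/24

E[N | machine 1] = (2+4+7+8)/4 = 21/4.
E[N | machine 2] = (3+5+6)/3 = 14/3.
By the law of total expectation,
E[N] = (1/2)·(21/4) + (1/2)·(14/3) = 119/24.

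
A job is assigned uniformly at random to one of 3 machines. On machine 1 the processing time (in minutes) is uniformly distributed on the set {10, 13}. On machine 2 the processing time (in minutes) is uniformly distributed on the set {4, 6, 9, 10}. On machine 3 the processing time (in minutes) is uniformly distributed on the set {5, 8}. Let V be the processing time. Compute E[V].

101/12

E[V | machine 1] = (10+13)/2 = 23/2.
E[V | machine 2] = (4+6+9+10)/4 = 29/4.
E[V | machine 3] = (5+8)/2 = 13/2.
By the law of total expectation,
E[V] = (1/3)·(23/2) + (1/3)·(29/4) + (1/3)·(13/2) = 101/12.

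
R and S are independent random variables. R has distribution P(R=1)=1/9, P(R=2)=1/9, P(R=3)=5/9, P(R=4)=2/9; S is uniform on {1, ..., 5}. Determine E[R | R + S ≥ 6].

P(R + S ≥ 6) = 26/45.
Summing R·P(x,y) over outcomes with R + S ≥ 6 gives 82/45.
E[R | R + S ≥ 6] = (82/45) / (26/45) = 41/13.

41/13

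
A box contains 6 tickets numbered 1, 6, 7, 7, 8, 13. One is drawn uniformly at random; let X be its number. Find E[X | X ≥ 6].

41/5

P(X ≥ 6) = 5/6.
Σ over the event: 6·1/6 + 7·1/3 + 8·1/6 + 13·1/6 = 41/6.
E[X | X ≥ 6] = (41/6) / (5/6) = 41/5.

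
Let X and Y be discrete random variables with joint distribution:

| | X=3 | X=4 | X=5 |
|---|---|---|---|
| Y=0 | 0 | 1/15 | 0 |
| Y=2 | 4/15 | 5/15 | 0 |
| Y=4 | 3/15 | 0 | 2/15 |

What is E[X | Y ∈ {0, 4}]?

P(Y ∈ {0, 4}) = 2/5.
Summing X·P(X=x,Y=y) over the conditioning event gives 23/15.
E[X | Y ∈ {0, 4}] = (23/15) / (2/5) = 23/6.

23/6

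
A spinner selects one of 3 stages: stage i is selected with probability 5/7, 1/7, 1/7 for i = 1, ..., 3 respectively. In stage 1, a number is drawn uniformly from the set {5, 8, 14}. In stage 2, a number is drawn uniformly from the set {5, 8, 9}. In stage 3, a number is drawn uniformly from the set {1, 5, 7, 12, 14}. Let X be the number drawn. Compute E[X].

E[X | stage 1] = (5+8+14)/3 = 9.
E[X | stage 2] = (5+8+9)/3 = 22/3.
E[X | stage 3] = (1+5+7+12+14)/5 = 39/5.
By the law of total expectation,
E[X] = (5/7)·(9) + (1/7)·(22/3) + (1/7)·(39/5) = 902/105.

902/105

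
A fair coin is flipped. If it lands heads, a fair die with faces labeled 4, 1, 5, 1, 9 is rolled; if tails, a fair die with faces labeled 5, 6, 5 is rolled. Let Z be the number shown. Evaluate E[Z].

14/3

E[Z | heads] = (4+1+5+1+9)/5 = 4.
E[Z | tails] = (5+6+5)/3 = 16/3.
E[Z] = (1/2)·(4) + (1/2)·(16/3) = 14/3.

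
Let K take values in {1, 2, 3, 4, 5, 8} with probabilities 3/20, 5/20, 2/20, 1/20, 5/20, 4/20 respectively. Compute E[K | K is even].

P(K is even) = 1/2.
Σ over the event: 2·1/4 + 4·1/20 + 8·1/5 = 23/10.
E[K | K is even] = (23/10) / (1/2) = 23/5.

23/5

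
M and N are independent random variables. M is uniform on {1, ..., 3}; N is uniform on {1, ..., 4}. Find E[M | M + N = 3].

3/2

Outcomes with M + N = 3: (1,2), (2,1), each with probability 1/12.
E[M | M + N = 3] = (1 + 2) / 2 = 3/2.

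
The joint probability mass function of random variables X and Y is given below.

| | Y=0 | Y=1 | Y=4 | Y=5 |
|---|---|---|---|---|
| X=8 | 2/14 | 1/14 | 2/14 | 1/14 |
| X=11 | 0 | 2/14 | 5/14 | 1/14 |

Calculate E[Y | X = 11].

27/8

P(X = 11) = 4/7.
Σ Y·P over the event = 1·(2/14) + 4·(5/14) + 5·(1/14) = 27/14.
E[Y | X = 11] = (27/14) / (4/7) = 27/8.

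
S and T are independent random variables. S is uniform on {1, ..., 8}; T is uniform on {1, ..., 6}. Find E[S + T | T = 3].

P(T = 3) = 1/6.
Summing (S+T)·P(x,y) over outcomes with T = 3 gives 5/4.
E[S + T | T = 3] = (5/4) / (1/6) = 15/2.

15/2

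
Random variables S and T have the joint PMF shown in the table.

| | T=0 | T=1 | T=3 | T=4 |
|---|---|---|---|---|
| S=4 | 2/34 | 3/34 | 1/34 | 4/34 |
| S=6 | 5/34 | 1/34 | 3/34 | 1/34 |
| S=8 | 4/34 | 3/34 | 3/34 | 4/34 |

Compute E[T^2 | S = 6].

22/5

P(S = 6) = 5/17.
Summing T^2·P(S=x,T=y) over the conditioning event gives 22/17.
E[T^2 | S = 6] = (22/17) / (5/17) = 22/5.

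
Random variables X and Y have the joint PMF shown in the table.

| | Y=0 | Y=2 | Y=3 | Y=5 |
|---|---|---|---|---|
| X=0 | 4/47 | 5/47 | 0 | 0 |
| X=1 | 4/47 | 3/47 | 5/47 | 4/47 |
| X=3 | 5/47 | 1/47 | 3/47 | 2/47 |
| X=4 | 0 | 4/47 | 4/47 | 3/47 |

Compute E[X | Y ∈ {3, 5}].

P(Y ∈ {3, 5}) = 21/47.
Σ X·P over the event = 1·(5/47) + 1·(4/47) + 3·(3/47) + 3·(2/47) + 4·(4/47) + 4·(3/47) = 52/47.
E[X | Y ∈ {3, 5}] = (52/47) / (21/47) = 52/21.

52/21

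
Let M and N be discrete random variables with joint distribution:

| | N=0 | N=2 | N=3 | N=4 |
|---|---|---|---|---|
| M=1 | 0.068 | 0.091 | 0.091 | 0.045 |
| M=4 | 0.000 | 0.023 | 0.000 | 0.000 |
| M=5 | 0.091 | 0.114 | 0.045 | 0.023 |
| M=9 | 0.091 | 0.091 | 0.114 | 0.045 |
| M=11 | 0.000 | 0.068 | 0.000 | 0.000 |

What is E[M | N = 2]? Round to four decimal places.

5.9948

P(N = 2) = 0.387.
Summing M·P(M=x,N=y) over the conditioning event gives 2.320.
E[M | N = 2] = (2.320) / (0.387) = 5.9948.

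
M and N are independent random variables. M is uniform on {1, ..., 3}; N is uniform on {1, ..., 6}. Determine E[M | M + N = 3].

Outcomes with M + N = 3: (1,2), (2,1), each with probability 1/18.
E[M | M + N = 3] = (1 + 2) / 2 = 3/2.

3/2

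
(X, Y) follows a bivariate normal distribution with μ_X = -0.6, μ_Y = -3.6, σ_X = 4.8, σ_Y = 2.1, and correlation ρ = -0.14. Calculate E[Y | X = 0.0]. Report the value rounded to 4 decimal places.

For a bivariate normal, E[Y | X=x] = μ_Y + ρ·(σ_Y/σ_X)·(x − μ_X).
E[Y | X=0.0] = -3.6 + (-0.14)·(2.1/4.8)·(0.0 − (-0.6)) = -3.6 + (-0.06125)·(0.6) = -3.6368.

-3.6368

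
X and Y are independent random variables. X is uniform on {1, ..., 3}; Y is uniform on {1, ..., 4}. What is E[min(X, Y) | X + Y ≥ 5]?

13/6

P(X + Y ≥ 5) = 1/2.
Summing min(X,Y)·P(x,y) over outcomes with X + Y ≥ 5 gives 13/12.
E[min(X, Y) | X + Y ≥ 5] = (13/12) / (1/2) = 13/6.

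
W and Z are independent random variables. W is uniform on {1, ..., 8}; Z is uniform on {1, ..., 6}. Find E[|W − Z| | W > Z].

P(W > Z) = 9/16.
Summing |W−Z|·P(x,y) over outcomes with W > Z gives 83/48.
E[|W − Z| | W > Z] = (83/48) / (9/16) = 83/27.

83/27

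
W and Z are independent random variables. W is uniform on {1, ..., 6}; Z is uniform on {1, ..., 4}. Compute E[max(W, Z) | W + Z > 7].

16/3

Outcomes with W + Z > 7: (4,4), (5,3), (5,4), (6,2), (6,3), (6,4), each with probability 1/24.
E[max(W, Z) | W + Z > 7] = (4 + 5 + 5 + 6 + 6 + 6) / 6 = 16/3.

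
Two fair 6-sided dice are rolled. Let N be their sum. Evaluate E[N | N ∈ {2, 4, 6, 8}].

6

P(N ∈ {2, 4, 6, 8}) = 7/18.
Σ over the event: 2·1/36 + 4·1/12 + 6·5/36 + 8·5/36 = 7/3.
E[N | N ∈ {2, 4, 6, 8}] = (7/3) / (7/18) = 6.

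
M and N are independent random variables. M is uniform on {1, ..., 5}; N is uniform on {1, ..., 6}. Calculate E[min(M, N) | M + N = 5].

Outcomes with M + N = 5: (1,4), (2,3), (3,2), (4,1), each with probability 1/30.
E[min(M, N) | M + N = 5] = (1 + 2 + 2 + 1) / 4 = 3/2.

3/2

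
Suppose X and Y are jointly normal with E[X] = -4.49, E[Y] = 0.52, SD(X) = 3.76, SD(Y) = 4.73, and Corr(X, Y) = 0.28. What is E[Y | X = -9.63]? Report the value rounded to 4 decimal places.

-1.2905

The regression of Y on X has slope ρ·σ_Y/σ_X and passes through (μ_X, μ_Y).
E[Y | X=-9.63] = 0.52 + (0.28)·(4.73/3.76)·(-9.63 − (-4.49)) = 0.52 + (0.35223)·(-5.14) = -1.2905.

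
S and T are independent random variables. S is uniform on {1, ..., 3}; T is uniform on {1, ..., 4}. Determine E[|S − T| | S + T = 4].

Outcomes with S + T = 4: (1,3), (2,2), (3,1), each with probability 1/12.
E[|S − T| | S + T = 4] = (2 + 0 + 2) / 3 = 4/3.

4/3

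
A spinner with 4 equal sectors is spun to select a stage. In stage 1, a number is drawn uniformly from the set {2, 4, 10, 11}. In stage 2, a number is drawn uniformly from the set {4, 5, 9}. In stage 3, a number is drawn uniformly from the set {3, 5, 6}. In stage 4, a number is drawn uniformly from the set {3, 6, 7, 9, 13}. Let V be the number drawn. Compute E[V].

E[V | stage 1] = (2+4+10+11)/4 = 27/4.
E[V | stage 2] = (4+5+9)/3 = 6.
E[V | stage 3] = (3+5+6)/3 = 14/3.
E[V | stage 4] = (3+6+7+9+13)/5 = 38/5.
E[V] = (1/4)·(27/4) + (1/4)·(6) + (1/4)·(14/3) + (1/4)·(38/5) = 1501/240.

1501/240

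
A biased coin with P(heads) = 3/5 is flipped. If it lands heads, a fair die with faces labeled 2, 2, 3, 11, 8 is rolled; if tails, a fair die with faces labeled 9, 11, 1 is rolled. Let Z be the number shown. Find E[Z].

148/25

E[Z | heads] = (2+2+3+11+8)/5 = 26/5.
E[Z | tails] = (9+11+1)/3 = 7.
E[Z] = (3/5)·(26/5) + (2/5)·(7) = 148/25.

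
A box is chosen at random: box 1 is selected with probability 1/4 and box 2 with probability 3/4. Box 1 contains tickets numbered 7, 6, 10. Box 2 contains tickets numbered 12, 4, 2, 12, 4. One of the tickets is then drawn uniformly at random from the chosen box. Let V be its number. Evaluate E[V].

421/60

E[V | box 1] = (7+6+10)/3 = 23/3.
E[V | box 2] = (12+4+2+12+4)/5 = 34/5.
E[V] = (1/4)·(23/3) + (3/4)·(34/5) = 421/60.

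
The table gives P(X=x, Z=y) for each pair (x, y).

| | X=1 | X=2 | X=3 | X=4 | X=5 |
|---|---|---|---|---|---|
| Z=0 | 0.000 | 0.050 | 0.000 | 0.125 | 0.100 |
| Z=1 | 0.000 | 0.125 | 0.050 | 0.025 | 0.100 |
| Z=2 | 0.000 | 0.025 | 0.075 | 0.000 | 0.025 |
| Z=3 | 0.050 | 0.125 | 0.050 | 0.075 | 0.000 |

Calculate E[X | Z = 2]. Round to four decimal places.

P(Z = 2) = 0.125.
Σ X·P over the event = 2·(0.025) + 3·(0.075) + 5·(0.025) = 0.400.
E[X | Z = 2] = (0.400) / (0.125) = 3.2000.

3.2000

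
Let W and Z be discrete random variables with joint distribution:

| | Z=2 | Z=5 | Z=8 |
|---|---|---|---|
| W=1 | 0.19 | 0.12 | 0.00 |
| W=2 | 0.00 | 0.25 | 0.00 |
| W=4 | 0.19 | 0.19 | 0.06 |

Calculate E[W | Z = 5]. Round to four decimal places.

P(Z = 5) = 0.56.
Σ W·P over the event = 1·(0.12) + 2·(0.25) + 4·(0.19) = 1.38.
E[W | Z = 5] = (1.38) / (0.56) = 2.4643.

2.4643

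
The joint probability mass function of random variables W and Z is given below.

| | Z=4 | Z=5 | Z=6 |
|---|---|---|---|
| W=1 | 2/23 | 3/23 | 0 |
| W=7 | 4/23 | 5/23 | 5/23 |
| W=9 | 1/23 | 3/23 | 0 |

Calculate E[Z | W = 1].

23/5

P(W = 1) = 5/23.
Summing Z·P(W=x,Z=y) over the conditioning event gives 1.
E[Z | W = 1] = (1) / (5/23) = 23/5.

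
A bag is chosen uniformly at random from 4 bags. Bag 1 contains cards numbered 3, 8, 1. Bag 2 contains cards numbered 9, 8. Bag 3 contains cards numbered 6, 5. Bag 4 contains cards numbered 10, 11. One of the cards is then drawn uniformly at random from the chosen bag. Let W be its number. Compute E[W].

E[W | bag 1] = (3+8+1)/3 = 4.
E[W | bag 2] = (9+8)/2 = 17/2.
E[W | bag 3] = (6+5)/2 = 11/2.
E[W | bag 4] = (10+11)/2 = 21/2.
E[W] = (1/4)·(4) + (1/4)·(17/2) + (1/4)·(11/2) + (1/4)·(21/2) = 57/8.

57/8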